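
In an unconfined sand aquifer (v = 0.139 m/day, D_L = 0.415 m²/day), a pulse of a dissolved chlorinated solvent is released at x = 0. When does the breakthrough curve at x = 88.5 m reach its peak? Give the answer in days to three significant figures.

616 days

For the 1D instantaneous-source solution, setting ∂C/∂t = 0 at fixed x gives v²t² + 2Dt − x² = 0, so t = (√(D² + v²x²) − D)/v².
√(D² + v²x²) = √(0.415² + 0.139² × 88.5²) = 12.31; v² = 0.019321.
t = (12.31 − 0.415)/0.019321 = 616 days (vs. the pure-advection estimate x/v = 637 d).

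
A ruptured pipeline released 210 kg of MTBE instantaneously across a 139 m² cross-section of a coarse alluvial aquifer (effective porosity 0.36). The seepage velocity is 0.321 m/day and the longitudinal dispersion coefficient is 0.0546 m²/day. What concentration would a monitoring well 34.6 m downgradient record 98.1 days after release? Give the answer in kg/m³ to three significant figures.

0.326 kg/m³

For an instantaneous plane source, C(x,t) = M/(n_e·A·√(4πDt)) · exp(−(x−vt)²/(4Dt)), with n_e·A the pore (flow) area.
Plume center vt = 0.321 × 98.1 = 31.4901 m, so the well at 34.6 m is 3.1099 m downgradient of the peak.
√(4πDt) = 8.204 m, giving peak height M/(n_e·A·√(4πDt)) = 210/(0.36 × 139 × 8.204) = 0.5115 kg/m³.
(x−vt)²/(4Dt) = (3.1099)²/(4 × 0.0546 × 98.1) = 0.4514; exp(−0.4514) = 0.6367.
C = 0.5115 × 0.6367 = 0.326 kg/m³.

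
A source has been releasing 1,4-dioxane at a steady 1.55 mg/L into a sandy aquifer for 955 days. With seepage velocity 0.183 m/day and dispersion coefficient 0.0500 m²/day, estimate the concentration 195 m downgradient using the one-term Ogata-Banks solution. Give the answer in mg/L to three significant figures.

For a continuous step input, C/C₀ ≈ ½·erfc((x−vt)/(2√(Dt))).
vt = 0.183 × 955 = 174.765 m and 2√(Dt) = 2√(0.0500 × 955) = 13.82 m.
Argument (x−vt)/(2√(Dt)) = (195 − 174.765)/13.82 = 1.464; ½·erfc(1.464) = 0.01921.
C = 1.55 × 0.01921 = 0.0298 mg/L.

0.0298 mg/L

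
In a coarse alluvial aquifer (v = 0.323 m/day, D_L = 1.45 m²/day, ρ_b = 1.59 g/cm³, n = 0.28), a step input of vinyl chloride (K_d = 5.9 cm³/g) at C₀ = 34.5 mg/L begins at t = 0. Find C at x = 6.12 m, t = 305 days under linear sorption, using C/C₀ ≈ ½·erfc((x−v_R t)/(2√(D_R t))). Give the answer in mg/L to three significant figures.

Retardation factor R = 1 + ρ_b·K_d/n = 1 + 1.59 × 5.9/0.28 = 34.50.
Sorption retards both mechanisms: v_R = v/R = 0.009362 m/day, D_R = D/R = 0.04203 m²/day.
v_R·t = 0.009362 × 305 = 2.85541 m; 2√(D_R t) = 7.161 m; argument = (6.12 − 2.85541)/7.161 = 0.4559.
C = C₀ × ½·erfc(0.4559) = 34.5 × 0.2595 = 8.95 mg/L.

8.95 mg/L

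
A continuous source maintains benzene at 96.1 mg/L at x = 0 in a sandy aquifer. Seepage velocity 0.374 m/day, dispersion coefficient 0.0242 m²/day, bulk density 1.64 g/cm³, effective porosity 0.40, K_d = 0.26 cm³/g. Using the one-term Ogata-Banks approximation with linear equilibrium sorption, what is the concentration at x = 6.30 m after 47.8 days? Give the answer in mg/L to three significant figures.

Retardation factor R = 1 + ρ_b·K_d/n = 1 + 1.64 × 0.26/0.40 = 2.066.
Sorption retards both mechanisms: v_R = v/R = 0.1810 m/day, D_R = D/R = 0.01171 m²/day.
v_R·t = 0.1810 × 47.8 = 8.6518 m; 2√(D_R t) = 1.496 m; argument = (6.30 − 8.6518)/1.496 = -1.572.
C = C₀ × ½·erfc(-1.572) = 96.1 × 0.9869 = 94.8 mg/L.

94.8 mg/L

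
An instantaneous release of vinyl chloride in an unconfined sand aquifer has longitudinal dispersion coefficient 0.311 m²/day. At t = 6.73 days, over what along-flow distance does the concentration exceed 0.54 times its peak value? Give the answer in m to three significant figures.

The plume is Gaussian with σ = √(2Dt) = √(2 × 0.311 × 6.73) = 2.046 m.
C/C_peak = exp(−Δx²/(2σ²)) = 0.54 ⇒ Δx = σ·√(−2 ln 0.54) = 2.046 × 1.110 = 2.271 m.
Width = 2Δx = 4.54 m.

4.54 m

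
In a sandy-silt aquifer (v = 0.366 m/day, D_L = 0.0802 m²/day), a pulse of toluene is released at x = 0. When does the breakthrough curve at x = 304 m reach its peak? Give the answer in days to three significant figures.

For the 1D instantaneous-source solution, setting ∂C/∂t = 0 at fixed x gives v²t² + 2Dt − x² = 0, so t = (√(D² + v²x²) − D)/v².
√(D² + v²x²) = √(0.0802² + 0.366² × 304²) = 111.3; v² = 0.133956.
t = (111.3 − 0.0802)/0.133956 = 830 days (vs. the pure-advection estimate x/v = 831 d).

830 days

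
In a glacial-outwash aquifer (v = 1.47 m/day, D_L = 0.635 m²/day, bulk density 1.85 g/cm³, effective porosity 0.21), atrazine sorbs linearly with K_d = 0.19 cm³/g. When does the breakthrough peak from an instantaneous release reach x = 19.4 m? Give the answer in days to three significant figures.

34.5 days

Retardation factor R = 1 + ρ_b·K_d/n = 1 + 1.85 × 0.19/0.21 = 2.674.
Sorption retards both mechanisms: v_R = v/R = 0.5497 m/day, D_R = D/R = 0.2375 m²/day.
Peak time from v_R²t² + 2D_R t − x² = 0: t = (√(D_R² + v_R²x²) − D_R)/v_R².
√(D_R² + v_R²x²) = √(0.2375² + 0.5497² × 19.4²) = 10.67; v_R² = 0.3022.
t = (10.67 − 0.2375)/0.3022 = 34.5 days.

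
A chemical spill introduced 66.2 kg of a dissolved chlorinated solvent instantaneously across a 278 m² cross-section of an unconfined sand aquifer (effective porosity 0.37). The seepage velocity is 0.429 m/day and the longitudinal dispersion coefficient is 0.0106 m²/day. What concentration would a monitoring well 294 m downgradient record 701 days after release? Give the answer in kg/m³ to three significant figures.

0.0145 kg/m³

For an instantaneous plane source, C(x,t) = M/(n_e·A·√(4πDt)) · exp(−(x−vt)²/(4Dt)), with n_e·A the pore (flow) area.
Plume center vt = 0.429 × 701 = 300.729 m, so the well at 294 m is 6.729 m upgradient of the peak.
√(4πDt) = 9.663 m, giving peak height M/(n_e·A·√(4πDt)) = 66.2/(0.37 × 278 × 9.663) = 0.06660 kg/m³.
(x−vt)²/(4Dt) = (-6.729)²/(4 × 0.0106 × 701) = 1.523; exp(−1.523) = 0.2181.
C = 0.06660 × 0.2181 = 0.0145 kg/m³.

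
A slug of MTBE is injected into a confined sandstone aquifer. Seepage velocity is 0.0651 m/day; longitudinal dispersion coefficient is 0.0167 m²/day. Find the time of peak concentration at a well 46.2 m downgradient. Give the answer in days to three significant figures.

706 days

For the 1D instantaneous-source solution, setting ∂C/∂t = 0 at fixed x gives v²t² + 2Dt − x² = 0, so t = (√(D² + v²x²) − D)/v².
√(D² + v²x²) = √(0.0167² + 0.0651² × 46.2²) = 3.008; v² = 0.00423801.
t = (3.008 − 0.0167)/0.00423801 = 706 days (vs. the pure-advection estimate x/v = 710 d).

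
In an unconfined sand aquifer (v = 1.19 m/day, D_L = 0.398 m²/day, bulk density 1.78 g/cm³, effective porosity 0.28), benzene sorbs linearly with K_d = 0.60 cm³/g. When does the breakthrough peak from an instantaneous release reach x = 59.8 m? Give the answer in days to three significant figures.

Retardation factor R = 1 + ρ_b·K_d/n = 1 + 1.78 × 0.60/0.28 = 4.814.
Sorption retards both mechanisms: v_R = v/R = 0.2472 m/day, D_R = D/R = 0.08268 m²/day.
Peak time from v_R²t² + 2D_R t − x² = 0: t = (√(D_R² + v_R²x²) − D_R)/v_R².
√(D_R² + v_R²x²) = √(0.08268² + 0.2472² × 59.8²) = 14.78; v_R² = 0.06111.
t = (14.78 − 0.08268)/0.06111 = 241 days.

241 days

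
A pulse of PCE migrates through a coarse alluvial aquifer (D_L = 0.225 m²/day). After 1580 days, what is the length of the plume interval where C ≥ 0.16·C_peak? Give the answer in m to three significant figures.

The plume is Gaussian with σ = √(2Dt) = √(2 × 0.225 × 1580) = 26.66 m.
C/C_peak = exp(−Δx²/(2σ²)) = 0.16 ⇒ Δx = σ·√(−2 ln 0.16) = 26.66 × 1.914 = 51.03 m.
Width = 2Δx = 102 m.

102 m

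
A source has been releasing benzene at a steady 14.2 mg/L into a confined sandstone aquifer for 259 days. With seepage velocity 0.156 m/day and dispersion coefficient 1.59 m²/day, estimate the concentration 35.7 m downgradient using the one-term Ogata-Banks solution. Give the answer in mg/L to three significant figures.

8.02 mg/L

For a continuous step input, C/C₀ ≈ ½·erfc((x−vt)/(2√(Dt))).
vt = 0.156 × 259 = 40.404 m and 2√(Dt) = 2√(1.59 × 259) = 40.59 m.
Argument (x−vt)/(2√(Dt)) = (35.7 − 40.404)/40.59 = -0.1159; ½·erfc(-0.1159) = 0.5651.
C = 14.2 × 0.5651 = 8.02 mg/L.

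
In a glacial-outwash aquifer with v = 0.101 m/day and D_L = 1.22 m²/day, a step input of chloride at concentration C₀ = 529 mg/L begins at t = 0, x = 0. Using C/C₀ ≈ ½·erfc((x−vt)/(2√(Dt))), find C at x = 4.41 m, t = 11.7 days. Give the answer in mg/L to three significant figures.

For a continuous step input, C/C₀ ≈ ½·erfc((x−vt)/(2√(Dt))).
vt = 0.101 × 11.7 = 1.1817 m and 2√(Dt) = 2√(1.22 × 11.7) = 7.556 m.
Argument (x−vt)/(2√(Dt)) = (4.41 − 1.1817)/7.556 = 0.4272; ½·erfc(0.4272) = 0.2729.
C = 529 × 0.2729 = 144 mg/L.

144 mg/L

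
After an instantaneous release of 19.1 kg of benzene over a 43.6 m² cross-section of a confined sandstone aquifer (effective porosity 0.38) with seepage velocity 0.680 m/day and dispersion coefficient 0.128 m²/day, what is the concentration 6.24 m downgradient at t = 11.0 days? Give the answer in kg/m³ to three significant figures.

For an instantaneous plane source, C(x,t) = M/(n_e·A·√(4πDt)) · exp(−(x−vt)²/(4Dt)), with n_e·A the pore (flow) area.
Plume center vt = 0.680 × 11.0 = 7.48 m, so the well at 6.24 m is 1.24 m upgradient of the peak.
√(4πDt) = 4.206 m, giving peak height M/(n_e·A·√(4πDt)) = 19.1/(0.38 × 43.6 × 4.206) = 0.2741 kg/m³.
(x−vt)²/(4Dt) = (-1.24)²/(4 × 0.128 × 11.0) = 0.2730; exp(−0.2730) = 0.7611.
C = 0.2741 × 0.7611 = 0.209 kg/m³.

0.209 kg/m³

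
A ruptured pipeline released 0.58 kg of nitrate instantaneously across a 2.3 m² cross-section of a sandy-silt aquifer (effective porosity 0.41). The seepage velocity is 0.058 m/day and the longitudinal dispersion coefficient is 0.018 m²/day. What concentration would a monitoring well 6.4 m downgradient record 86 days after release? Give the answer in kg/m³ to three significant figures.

0.101 kg/m³

For an instantaneous plane source, C(x,t) = M/(n_e·A·√(4πDt)) · exp(−(x−vt)²/(4Dt)), with n_e·A the pore (flow) area.
Plume center vt = 0.058 × 86 = 4.988 m, so the well at 6.4 m is 1.412 m downgradient of the peak.
√(4πDt) = 4.411 m, giving peak height M/(n_e·A·√(4πDt)) = 0.58/(0.41 × 2.3 × 4.411) = 0.1394 kg/m³.
(x−vt)²/(4Dt) = (1.412)²/(4 × 0.018 × 86) = 0.3220; exp(−0.3220) = 0.7247.
C = 0.1394 × 0.7247 = 0.101 kg/m³.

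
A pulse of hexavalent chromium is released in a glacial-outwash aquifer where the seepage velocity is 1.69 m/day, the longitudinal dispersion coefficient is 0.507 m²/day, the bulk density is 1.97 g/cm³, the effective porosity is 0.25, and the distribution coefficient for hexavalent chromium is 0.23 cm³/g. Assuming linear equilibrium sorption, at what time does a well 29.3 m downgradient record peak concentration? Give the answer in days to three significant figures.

48.3 days

Retardation factor R = 1 + ρ_b·K_d/n = 1 + 1.97 × 0.23/0.25 = 2.812.
Sorption retards both mechanisms: v_R = v/R = 0.6010 m/day, D_R = D/R = 0.1803 m²/day.
Peak time from v_R²t² + 2D_R t − x² = 0: t = (√(D_R² + v_R²x²) − D_R)/v_R².
√(D_R² + v_R²x²) = √(0.1803² + 0.6010² × 29.3²) = 17.61; v_R² = 0.3612.
t = (17.61 − 0.1803)/0.3612 = 48.3 days.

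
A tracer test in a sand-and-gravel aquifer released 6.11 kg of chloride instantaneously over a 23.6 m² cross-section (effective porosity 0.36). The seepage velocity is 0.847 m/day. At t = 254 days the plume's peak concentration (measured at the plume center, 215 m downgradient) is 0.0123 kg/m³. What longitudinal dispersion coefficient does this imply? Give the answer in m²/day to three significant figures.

At the plume center C_max = M/(n_e·A·√(4πDt)), so D = M²/(4πt·(n_e·A·C_max)²).
n_e·A·C_max = 0.36 × 23.6 × 0.0123 = 0.1045 kg/m.
D = 6.11²/(4π × 254 × 0.1045²) = 1.07 m²/day.

1.07 m²/day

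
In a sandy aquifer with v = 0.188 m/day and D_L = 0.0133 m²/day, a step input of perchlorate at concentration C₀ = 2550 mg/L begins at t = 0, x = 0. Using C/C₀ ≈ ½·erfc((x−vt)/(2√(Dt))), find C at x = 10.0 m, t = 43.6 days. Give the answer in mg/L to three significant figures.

120 mg/L

For a continuous step input, C/C₀ ≈ ½·erfc((x−vt)/(2√(Dt))).
vt = 0.188 × 43.6 = 8.1968 m and 2√(Dt) = 2√(0.0133 × 43.6) = 1.523 m.
Argument (x−vt)/(2√(Dt)) = (10.0 − 8.1968)/1.523 = 1.184; ½·erfc(1.184) = 0.04702.
C = 2550 × 0.04702 = 120 mg/L.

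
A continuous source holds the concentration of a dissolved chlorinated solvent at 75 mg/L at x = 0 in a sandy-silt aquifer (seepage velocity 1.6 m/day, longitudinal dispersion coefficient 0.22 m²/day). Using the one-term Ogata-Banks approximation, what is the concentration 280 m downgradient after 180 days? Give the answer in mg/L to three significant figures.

For a continuous step input, C/C₀ ≈ ½·erfc((x−vt)/(2√(Dt))).
vt = 1.6 × 180 = 288 m and 2√(Dt) = 2√(0.22 × 180) = 12.59 m.
Argument (x−vt)/(2√(Dt)) = (280 − 288)/12.59 = -0.6354; ½·erfc(-0.6354) = 0.8156.
C = 75 × 0.8156 = 61.2 mg/L.

61.2 mg/L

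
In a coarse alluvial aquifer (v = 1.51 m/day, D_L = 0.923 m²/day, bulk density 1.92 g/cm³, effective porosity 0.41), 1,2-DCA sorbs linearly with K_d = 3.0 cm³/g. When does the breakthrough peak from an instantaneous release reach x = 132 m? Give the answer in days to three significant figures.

1310 days

Retardation factor R = 1 + ρ_b·K_d/n = 1 + 1.92 × 3.0/0.41 = 15.05.
Sorption retards both mechanisms: v_R = v/R = 0.1003 m/day, D_R = D/R = 0.06133 m²/day.
Peak time from v_R²t² + 2D_R t − x² = 0: t = (√(D_R² + v_R²x²) − D_R)/v_R².
√(D_R² + v_R²x²) = √(0.06133² + 0.1003² × 132²) = 13.24; v_R² = 0.01006.
t = (13.24 − 0.06133)/0.01006 = 1310 days.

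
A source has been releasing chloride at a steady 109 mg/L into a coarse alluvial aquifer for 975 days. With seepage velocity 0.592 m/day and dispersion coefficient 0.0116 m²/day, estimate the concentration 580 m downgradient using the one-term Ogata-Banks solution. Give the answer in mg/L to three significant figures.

For a continuous step input, C/C₀ ≈ ½·erfc((x−vt)/(2√(Dt))).
vt = 0.592 × 975 = 577.2 m and 2√(Dt) = 2√(0.0116 × 975) = 6.726 m.
Argument (x−vt)/(2√(Dt)) = (580 − 577.2)/6.726 = 0.4163; ½·erfc(0.4163) = 0.2780.
C = 109 × 0.2780 = 30.3 mg/L.

30.3 mg/L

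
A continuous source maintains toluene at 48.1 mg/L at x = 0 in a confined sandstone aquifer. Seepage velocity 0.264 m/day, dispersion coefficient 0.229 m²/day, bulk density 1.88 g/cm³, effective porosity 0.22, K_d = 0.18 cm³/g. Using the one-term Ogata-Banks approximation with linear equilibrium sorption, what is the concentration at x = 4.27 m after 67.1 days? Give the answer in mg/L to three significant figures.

Retardation factor R = 1 + ρ_b·K_d/n = 1 + 1.88 × 0.18/0.22 = 2.538.
Sorption retards both mechanisms: v_R = v/R = 0.1040 m/day, D_R = D/R = 0.09023 m²/day.
v_R·t = 0.1040 × 67.1 = 6.9784 m; 2√(D_R t) = 4.921 m; argument = (4.27 − 6.9784)/4.921 = -0.5504.
C = C₀ × ½·erfc(-0.5504) = 48.1 × 0.7818 = 37.6 mg/L.

37.6 mg/L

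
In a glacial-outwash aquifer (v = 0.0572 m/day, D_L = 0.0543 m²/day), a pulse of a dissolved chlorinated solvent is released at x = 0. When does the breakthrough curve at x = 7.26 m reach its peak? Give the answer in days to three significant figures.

111 days

For the 1D instantaneous-source solution, setting ∂C/∂t = 0 at fixed x gives v²t² + 2Dt − x² = 0, so t = (√(D² + v²x²) − D)/v².
√(D² + v²x²) = √(0.0543² + 0.0572² × 7.26²) = 0.4188; v² = 0.00327184.
t = (0.4188 − 0.0543)/0.00327184 = 111 days (vs. the pure-advection estimate x/v = 127 d).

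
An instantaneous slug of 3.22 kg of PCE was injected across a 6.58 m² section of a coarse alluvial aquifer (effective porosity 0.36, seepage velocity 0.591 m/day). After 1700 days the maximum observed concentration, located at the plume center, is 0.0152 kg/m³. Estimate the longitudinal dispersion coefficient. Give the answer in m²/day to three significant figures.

At the plume center C_max = M/(n_e·A·√(4πDt)), so D = M²/(4πt·(n_e·A·C_max)²).
n_e·A·C_max = 0.36 × 6.58 × 0.0152 = 0.03601 kg/m.
D = 3.22²/(4π × 1700 × 0.03601²) = 0.374 m²/day.

0.374 m²/day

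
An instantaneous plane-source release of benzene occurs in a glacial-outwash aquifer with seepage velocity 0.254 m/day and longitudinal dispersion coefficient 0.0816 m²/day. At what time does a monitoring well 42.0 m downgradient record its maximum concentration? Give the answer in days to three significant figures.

164 days

For the 1D instantaneous-source solution, setting ∂C/∂t = 0 at fixed x gives v²t² + 2Dt − x² = 0, so t = (√(D² + v²x²) − D)/v².
√(D² + v²x²) = √(0.0816² + 0.254² × 42.0²) = 10.67; v² = 0.064516.
t = (10.67 − 0.0816)/0.064516 = 164 days (vs. the pure-advection estimate x/v = 165 d).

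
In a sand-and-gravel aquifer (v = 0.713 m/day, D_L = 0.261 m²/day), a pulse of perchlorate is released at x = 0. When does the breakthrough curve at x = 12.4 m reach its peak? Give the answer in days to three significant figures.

For the 1D instantaneous-source solution, setting ∂C/∂t = 0 at fixed x gives v²t² + 2Dt − x² = 0, so t = (√(D² + v²x²) − D)/v².
√(D² + v²x²) = √(0.261² + 0.713² × 12.4²) = 8.845; v² = 0.508369.
t = (8.845 − 0.261)/0.508369 = 16.9 days (vs. the pure-advection estimate x/v = 17.4 d).

16.9 days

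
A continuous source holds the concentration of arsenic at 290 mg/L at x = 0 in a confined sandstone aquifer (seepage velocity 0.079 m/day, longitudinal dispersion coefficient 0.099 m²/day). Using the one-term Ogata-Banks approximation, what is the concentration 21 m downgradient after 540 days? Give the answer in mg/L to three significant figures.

285 mg/L

For a continuous step input, C/C₀ ≈ ½·erfc((x−vt)/(2√(Dt))).
vt = 0.079 × 540 = 42.66 m and 2√(Dt) = 2√(0.099 × 540) = 14.62 m.
Argument (x−vt)/(2√(Dt)) = (21 − 42.66)/14.62 = -1.482; ½·erfc(-1.482) = 0.9820.
C = 290 × 0.9820 = 285 mg/L.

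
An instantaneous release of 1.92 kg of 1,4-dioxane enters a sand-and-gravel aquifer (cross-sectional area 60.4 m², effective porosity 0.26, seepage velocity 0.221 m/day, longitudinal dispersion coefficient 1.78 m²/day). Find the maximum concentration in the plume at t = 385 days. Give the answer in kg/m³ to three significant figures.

The peak of an instantaneous 1D plume sits at x = vt; there the Gaussian factor is 1 and C_max = M/(n_e·A·√(4πDt)), where n_e·A is the pore area the mass is dissolved in.
√(4πDt) = √(4π × 1.78 × 385) = 92.80 m, so C_max = 1.92/(0.26 × 60.4 × 92.80) = 0.00132 kg/m³.

0.00132 kg/m³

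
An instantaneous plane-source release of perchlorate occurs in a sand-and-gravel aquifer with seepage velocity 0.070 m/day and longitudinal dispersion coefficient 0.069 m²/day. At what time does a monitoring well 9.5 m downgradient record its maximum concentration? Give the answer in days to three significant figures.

122 days

For the 1D instantaneous-source solution, setting ∂C/∂t = 0 at fixed x gives v²t² + 2Dt − x² = 0, so t = (√(D² + v²x²) − D)/v².
√(D² + v²x²) = √(0.069² + 0.070² × 9.5²) = 0.6686; v² = 0.0049.
t = (0.6686 − 0.069)/0.0049 = 122 days (vs. the pure-advection estimate x/v = 136 d).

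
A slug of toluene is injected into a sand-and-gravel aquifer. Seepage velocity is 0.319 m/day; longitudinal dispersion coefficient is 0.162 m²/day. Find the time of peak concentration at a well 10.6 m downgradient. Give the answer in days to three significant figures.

For the 1D instantaneous-source solution, setting ∂C/∂t = 0 at fixed x gives v²t² + 2Dt − x² = 0, so t = (√(D² + v²x²) − D)/v².
√(D² + v²x²) = √(0.162² + 0.319² × 10.6²) = 3.385; v² = 0.101761.
t = (3.385 − 0.162)/0.101761 = 31.7 days (vs. the pure-advection estimate x/v = 33.2 d).

31.7 days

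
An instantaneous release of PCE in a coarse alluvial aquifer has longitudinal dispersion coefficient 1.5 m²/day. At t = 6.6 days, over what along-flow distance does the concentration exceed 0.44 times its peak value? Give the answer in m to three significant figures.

11.4 m

The plume is Gaussian with σ = √(2Dt) = √(2 × 1.5 × 6.6) = 4.450 m.
C/C_peak = exp(−Δx²/(2σ²)) = 0.44 ⇒ Δx = σ·√(−2 ln 0.44) = 4.450 × 1.281 = 5.700 m.
Width = 2Δx = 11.4 m.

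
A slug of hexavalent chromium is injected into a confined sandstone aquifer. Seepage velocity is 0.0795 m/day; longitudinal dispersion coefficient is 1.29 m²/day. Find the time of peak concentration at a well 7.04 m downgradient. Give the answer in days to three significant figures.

For the 1D instantaneous-source solution, setting ∂C/∂t = 0 at fixed x gives v²t² + 2Dt − x² = 0, so t = (√(D² + v²x²) − D)/v².
√(D² + v²x²) = √(1.29² + 0.0795² × 7.04²) = 1.406; v² = 0.00632025.
t = (1.406 − 1.29)/0.00632025 = 18.4 days (vs. the pure-advection estimate x/v = 88.6 d).

18.4 days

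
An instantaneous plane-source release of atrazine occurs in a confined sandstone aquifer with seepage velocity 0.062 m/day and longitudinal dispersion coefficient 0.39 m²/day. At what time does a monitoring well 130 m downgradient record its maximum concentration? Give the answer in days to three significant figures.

2000 days

For the 1D instantaneous-source solution, setting ∂C/∂t = 0 at fixed x gives v²t² + 2Dt − x² = 0, so t = (√(D² + v²x²) − D)/v².
√(D² + v²x²) = √(0.39² + 0.062² × 130²) = 8.069; v² = 0.003844.
t = (8.069 − 0.39)/0.003844 = 2000 days (vs. the pure-advection estimate x/v = 2100 d).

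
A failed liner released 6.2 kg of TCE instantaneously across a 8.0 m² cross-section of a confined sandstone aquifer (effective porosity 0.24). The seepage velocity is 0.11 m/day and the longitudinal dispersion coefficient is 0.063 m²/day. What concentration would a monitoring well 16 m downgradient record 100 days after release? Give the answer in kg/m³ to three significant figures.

For an instantaneous plane source, C(x,t) = M/(n_e·A·√(4πDt)) · exp(−(x−vt)²/(4Dt)), with n_e·A the pore (flow) area.
Plume center vt = 0.11 × 100 = 11 m, so the well at 16 m is 5 m downgradient of the peak.
√(4πDt) = 8.898 m, giving peak height M/(n_e·A·√(4πDt)) = 6.2/(0.24 × 8.0 × 8.898) = 0.3629 kg/m³.
(x−vt)²/(4Dt) = (5)²/(4 × 0.063 × 100) = 0.9921; exp(−0.9921) = 0.3708.
C = 0.3629 × 0.3708 = 0.135 kg/m³.

0.135 kg/m³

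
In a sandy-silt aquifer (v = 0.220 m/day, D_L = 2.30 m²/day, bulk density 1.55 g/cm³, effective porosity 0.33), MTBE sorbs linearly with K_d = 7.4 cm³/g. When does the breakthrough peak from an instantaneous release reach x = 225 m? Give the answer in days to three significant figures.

Retardation factor R = 1 + ρ_b·K_d/n = 1 + 1.55 × 7.4/0.33 = 35.76.
Sorption retards both mechanisms: v_R = v/R = 0.006152 m/day, D_R = D/R = 0.06432 m²/day.
Peak time from v_R²t² + 2D_R t − x² = 0: t = (√(D_R² + v_R²x²) − D_R)/v_R².
√(D_R² + v_R²x²) = √(0.06432² + 0.006152² × 225²) = 1.386; v_R² = 3.785e-05.
t = (1.386 − 0.06432)/3.785e-05 = 34900 days.

34900 days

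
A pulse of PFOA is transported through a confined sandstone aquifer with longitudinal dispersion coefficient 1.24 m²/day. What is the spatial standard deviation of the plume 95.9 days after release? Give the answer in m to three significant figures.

15.4 m

Dispersive spreading gives a Gaussian with σ² = 2Dt; advection only shifts the center.
σ = √(2 × 1.24 × 95.9) = 15.4 m.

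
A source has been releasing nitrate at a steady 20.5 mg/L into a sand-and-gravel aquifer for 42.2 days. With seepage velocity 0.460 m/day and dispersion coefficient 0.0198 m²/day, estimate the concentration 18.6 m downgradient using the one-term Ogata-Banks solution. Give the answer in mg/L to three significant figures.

15.1 mg/L

For a continuous step input, C/C₀ ≈ ½·erfc((x−vt)/(2√(Dt))).
vt = 0.460 × 42.2 = 19.412 m and 2√(Dt) = 2√(0.0198 × 42.2) = 1.828 m.
Argument (x−vt)/(2√(Dt)) = (18.6 − 19.412)/1.828 = -0.4442; ½·erfc(-0.4442) = 0.7351.
C = 20.5 × 0.7351 = 15.1 mg/L.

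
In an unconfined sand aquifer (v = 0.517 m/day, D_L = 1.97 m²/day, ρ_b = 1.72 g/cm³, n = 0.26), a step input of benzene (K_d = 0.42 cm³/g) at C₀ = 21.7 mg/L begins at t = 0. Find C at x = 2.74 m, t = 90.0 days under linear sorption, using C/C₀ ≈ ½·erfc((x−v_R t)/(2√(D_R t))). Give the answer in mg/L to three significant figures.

18.2 mg/L

Retardation factor R = 1 + ρ_b·K_d/n = 1 + 1.72 × 0.42/0.26 = 3.778.
Sorption retards both mechanisms: v_R = v/R = 0.1368 m/day, D_R = D/R = 0.5214 m²/day.
v_R·t = 0.1368 × 90.0 = 12.312 m; 2√(D_R t) = 13.70 m; argument = (2.74 − 12.312)/13.70 = -0.6987.
C = C₀ × ½·erfc(-0.6987) = 21.7 × 0.8385 = 18.2 mg/L.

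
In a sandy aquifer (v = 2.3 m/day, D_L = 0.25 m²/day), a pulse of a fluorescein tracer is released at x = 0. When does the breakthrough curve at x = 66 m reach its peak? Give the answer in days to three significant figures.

28.6 days

For the 1D instantaneous-source solution, setting ∂C/∂t = 0 at fixed x gives v²t² + 2Dt − x² = 0, so t = (√(D² + v²x²) − D)/v².
√(D² + v²x²) = √(0.25² + 2.3² × 66²) = 151.8; v² = 5.29.
t = (151.8 − 0.25)/5.29 = 28.6 days (vs. the pure-advection estimate x/v = 28.7 d).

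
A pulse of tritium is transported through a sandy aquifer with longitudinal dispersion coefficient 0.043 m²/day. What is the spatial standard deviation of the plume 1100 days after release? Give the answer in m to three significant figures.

9.73 m

Dispersive spreading gives a Gaussian with σ² = 2Dt; advection only shifts the center.
σ = √(2 × 0.043 × 1100) = 9.73 m.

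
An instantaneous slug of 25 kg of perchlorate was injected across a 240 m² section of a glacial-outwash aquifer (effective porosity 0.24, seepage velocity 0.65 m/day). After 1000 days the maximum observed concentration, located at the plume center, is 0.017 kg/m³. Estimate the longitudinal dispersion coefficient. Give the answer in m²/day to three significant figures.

At the plume center C_max = M/(n_e·A·√(4πDt)), so D = M²/(4πt·(n_e·A·C_max)²).
n_e·A·C_max = 0.24 × 240 × 0.017 = 0.9792 kg/m.
D = 25²/(4π × 1000 × 0.9792²) = 0.0519 m²/day.

0.0519 m²/day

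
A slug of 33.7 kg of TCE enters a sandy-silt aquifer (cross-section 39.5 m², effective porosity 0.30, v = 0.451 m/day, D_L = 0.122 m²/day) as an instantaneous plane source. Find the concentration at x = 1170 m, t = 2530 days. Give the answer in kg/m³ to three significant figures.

0.0231 kg/m³

For an instantaneous plane source, C(x,t) = M/(n_e·A·√(4πDt)) · exp(−(x−vt)²/(4Dt)), with n_e·A the pore (flow) area.
Plume center vt = 0.451 × 2530 = 1141.03 m, so the well at 1170 m is 28.97 m downgradient of the peak.
√(4πDt) = 62.28 m, giving peak height M/(n_e·A·√(4πDt)) = 33.7/(0.30 × 39.5 × 62.28) = 0.04566 kg/m³.
(x−vt)²/(4Dt) = (28.97)²/(4 × 0.122 × 2530) = 0.6798; exp(−0.6798) = 0.5067.
C = 0.04566 × 0.5067 = 0.0231 kg/m³.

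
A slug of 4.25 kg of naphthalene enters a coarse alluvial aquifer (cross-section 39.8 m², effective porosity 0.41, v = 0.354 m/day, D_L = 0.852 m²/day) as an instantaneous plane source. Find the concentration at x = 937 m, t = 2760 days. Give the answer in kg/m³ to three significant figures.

0.00128 kg/m³

For an instantaneous plane source, C(x,t) = M/(n_e·A·√(4πDt)) · exp(−(x−vt)²/(4Dt)), with n_e·A the pore (flow) area.
Plume center vt = 0.354 × 2760 = 977.04 m, so the well at 937 m is 40.04 m upgradient of the peak.
√(4πDt) = 171.9 m, giving peak height M/(n_e·A·√(4πDt)) = 4.25/(0.41 × 39.8 × 171.9) = 0.001515 kg/m³.
(x−vt)²/(4Dt) = (-40.04)²/(4 × 0.852 × 2760) = 0.1704; exp(−0.1704) = 0.8433.
C = 0.001515 × 0.8433 = 0.00128 kg/m³.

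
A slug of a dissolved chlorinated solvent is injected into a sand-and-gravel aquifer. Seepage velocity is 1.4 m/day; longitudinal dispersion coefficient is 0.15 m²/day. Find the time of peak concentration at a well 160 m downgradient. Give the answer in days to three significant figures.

For the 1D instantaneous-source solution, setting ∂C/∂t = 0 at fixed x gives v²t² + 2Dt − x² = 0, so t = (√(D² + v²x²) − D)/v².
√(D² + v²x²) = √(0.15² + 1.4² × 160²) = 224.0; v² = 1.96.
t = (224.0 − 0.15)/1.96 = 114 days (vs. the pure-advection estimate x/v = 114 d).

114 days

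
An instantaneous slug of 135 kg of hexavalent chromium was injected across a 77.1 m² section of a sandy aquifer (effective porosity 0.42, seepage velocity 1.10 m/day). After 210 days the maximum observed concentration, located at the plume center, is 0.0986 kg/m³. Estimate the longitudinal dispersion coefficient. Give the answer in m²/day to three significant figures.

At the plume center C_max = M/(n_e·A·√(4πDt)), so D = M²/(4πt·(n_e·A·C_max)²).
n_e·A·C_max = 0.42 × 77.1 × 0.0986 = 3.193 kg/m.
D = 135²/(4π × 210 × 3.193²) = 0.677 m²/day.

0.677 m²/day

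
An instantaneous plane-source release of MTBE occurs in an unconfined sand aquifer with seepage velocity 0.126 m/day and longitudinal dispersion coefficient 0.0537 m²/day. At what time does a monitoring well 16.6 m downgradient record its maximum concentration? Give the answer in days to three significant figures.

128 days

For the 1D instantaneous-source solution, setting ∂C/∂t = 0 at fixed x gives v²t² + 2Dt − x² = 0, so t = (√(D² + v²x²) − D)/v².
√(D² + v²x²) = √(0.0537² + 0.126² × 16.6²) = 2.092; v² = 0.015876.
t = (2.092 − 0.0537)/0.015876 = 128 days (vs. the pure-advection estimate x/v = 132 d).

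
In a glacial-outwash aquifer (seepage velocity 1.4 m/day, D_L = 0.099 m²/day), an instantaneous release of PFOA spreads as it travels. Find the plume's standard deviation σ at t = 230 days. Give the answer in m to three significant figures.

Dispersive spreading gives a Gaussian with σ² = 2Dt; advection only shifts the center.
σ = √(2 × 0.099 × 230) = 6.75 m.

6.75 m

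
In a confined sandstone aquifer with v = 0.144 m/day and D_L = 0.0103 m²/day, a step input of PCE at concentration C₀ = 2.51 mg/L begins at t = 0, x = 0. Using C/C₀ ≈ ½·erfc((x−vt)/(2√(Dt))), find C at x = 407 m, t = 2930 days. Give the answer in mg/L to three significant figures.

2.44 mg/L

For a continuous step input, C/C₀ ≈ ½·erfc((x−vt)/(2√(Dt))).
vt = 0.144 × 2930 = 421.92 m and 2√(Dt) = 2√(0.0103 × 2930) = 10.99 m.
Argument (x−vt)/(2√(Dt)) = (407 − 421.92)/10.99 = -1.358; ½·erfc(-1.358) = 0.9726.
C = 2.51 × 0.9726 = 2.44 mg/L.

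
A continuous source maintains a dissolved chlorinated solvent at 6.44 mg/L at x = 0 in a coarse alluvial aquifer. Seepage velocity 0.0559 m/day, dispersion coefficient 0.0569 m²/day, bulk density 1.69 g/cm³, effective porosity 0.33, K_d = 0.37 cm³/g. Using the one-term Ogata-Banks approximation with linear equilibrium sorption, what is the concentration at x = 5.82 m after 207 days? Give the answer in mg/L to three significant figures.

1.68 mg/L

Retardation factor R = 1 + ρ_b·K_d/n = 1 + 1.69 × 0.37/0.33 = 2.895.
Sorption retards both mechanisms: v_R = v/R = 0.01931 m/day, D_R = D/R = 0.01965 m²/day.
v_R·t = 0.01931 × 207 = 3.99717 m; 2√(D_R t) = 4.034 m; argument = (5.82 − 3.99717)/4.034 = 0.4519.
C = C₀ × ½·erfc(0.4519) = 6.44 × 0.2614 = 1.68 mg/L.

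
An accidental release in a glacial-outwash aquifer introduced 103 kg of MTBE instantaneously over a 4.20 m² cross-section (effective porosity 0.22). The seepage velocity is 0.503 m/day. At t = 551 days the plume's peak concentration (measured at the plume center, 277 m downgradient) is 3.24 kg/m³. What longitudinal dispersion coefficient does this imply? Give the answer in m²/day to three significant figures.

0.171 m²/day

At the plume center C_max = M/(n_e·A·√(4πDt)), so D = M²/(4πt·(n_e·A·C_max)²).
n_e·A·C_max = 0.22 × 4.20 × 3.24 = 2.994 kg/m.
D = 103²/(4π × 551 × 2.994²) = 0.171 m²/day.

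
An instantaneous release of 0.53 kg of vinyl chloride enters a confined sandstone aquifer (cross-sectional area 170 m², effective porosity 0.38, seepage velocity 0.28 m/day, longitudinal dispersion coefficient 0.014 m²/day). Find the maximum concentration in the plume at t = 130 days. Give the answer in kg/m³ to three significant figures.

0.00172 kg/m³

The peak of an instantaneous 1D plume sits at x = vt; there the Gaussian factor is 1 and C_max = M/(n_e·A·√(4πDt)), where n_e·A is the pore area the mass is dissolved in.
√(4πDt) = √(4π × 0.014 × 130) = 4.782 m, so C_max = 0.53/(0.38 × 170 × 4.782) = 0.00172 kg/m³.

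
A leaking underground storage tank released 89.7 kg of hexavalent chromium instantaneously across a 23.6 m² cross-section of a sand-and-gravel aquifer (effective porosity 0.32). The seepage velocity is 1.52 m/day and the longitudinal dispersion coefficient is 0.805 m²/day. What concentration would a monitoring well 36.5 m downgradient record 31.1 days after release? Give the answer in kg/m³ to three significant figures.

0.210 kg/m³

For an instantaneous plane source, C(x,t) = M/(n_e·A·√(4πDt)) · exp(−(x−vt)²/(4Dt)), with n_e·A the pore (flow) area.
Plume center vt = 1.52 × 31.1 = 47.272 m, so the well at 36.5 m is 10.772 m upgradient of the peak.
√(4πDt) = 17.74 m, giving peak height M/(n_e·A·√(4πDt)) = 89.7/(0.32 × 23.6 × 17.74) = 0.6695 kg/m³.
(x−vt)²/(4Dt) = (-10.772)²/(4 × 0.805 × 31.1) = 1.159; exp(−1.159) = 0.3138.
C = 0.6695 × 0.3138 = 0.210 kg/m³.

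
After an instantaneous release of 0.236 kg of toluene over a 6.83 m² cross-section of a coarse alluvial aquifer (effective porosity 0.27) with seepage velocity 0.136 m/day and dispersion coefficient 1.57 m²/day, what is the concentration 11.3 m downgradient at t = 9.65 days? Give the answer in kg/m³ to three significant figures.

For an instantaneous plane source, C(x,t) = M/(n_e·A·√(4πDt)) · exp(−(x−vt)²/(4Dt)), with n_e·A the pore (flow) area.
Plume center vt = 0.136 × 9.65 = 1.3124 m, so the well at 11.3 m is 9.9876 m downgradient of the peak.
√(4πDt) = 13.80 m, giving peak height M/(n_e·A·√(4πDt)) = 0.236/(0.27 × 6.83 × 13.80) = 0.009274 kg/m³.
(x−vt)²/(4Dt) = (9.9876)²/(4 × 1.57 × 9.65) = 1.646; exp(−1.646) = 0.1928.
C = 0.009274 × 0.1928 = 0.00179 kg/m³.

0.00179 kg/m³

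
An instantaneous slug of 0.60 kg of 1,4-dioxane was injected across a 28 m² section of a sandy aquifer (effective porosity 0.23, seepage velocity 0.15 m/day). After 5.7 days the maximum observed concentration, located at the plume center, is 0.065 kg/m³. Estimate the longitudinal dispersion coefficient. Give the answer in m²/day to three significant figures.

0.0287 m²/day

At the plume center C_max = M/(n_e·A·√(4πDt)), so D = M²/(4πt·(n_e·A·C_max)²).
n_e·A·C_max = 0.23 × 28 × 0.065 = 0.4186 kg/m.
D = 0.60²/(4π × 5.7 × 0.4186²) = 0.0287 m²/day.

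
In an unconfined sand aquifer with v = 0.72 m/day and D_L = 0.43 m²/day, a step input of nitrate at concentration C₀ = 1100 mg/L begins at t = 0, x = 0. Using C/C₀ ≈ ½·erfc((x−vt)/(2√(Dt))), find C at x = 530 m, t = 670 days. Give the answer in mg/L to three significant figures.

26.1 mg/L

For a continuous step input, C/C₀ ≈ ½·erfc((x−vt)/(2√(Dt))).
vt = 0.72 × 670 = 482.4 m and 2√(Dt) = 2√(0.43 × 670) = 33.95 m.
Argument (x−vt)/(2√(Dt)) = (530 − 482.4)/33.95 = 1.402; ½·erfc(1.402) = 0.02370.
C = 1100 × 0.02370 = 26.1 mg/L.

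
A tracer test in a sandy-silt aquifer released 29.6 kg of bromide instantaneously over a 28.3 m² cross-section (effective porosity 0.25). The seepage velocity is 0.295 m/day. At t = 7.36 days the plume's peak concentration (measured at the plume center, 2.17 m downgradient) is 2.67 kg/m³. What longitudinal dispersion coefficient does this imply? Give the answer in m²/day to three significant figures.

At the plume center C_max = M/(n_e·A·√(4πDt)), so D = M²/(4πt·(n_e·A·C_max)²).
n_e·A·C_max = 0.25 × 28.3 × 2.67 = 18.89 kg/m.
D = 29.6²/(4π × 7.36 × 18.89²) = 0.0265 m²/day.

0.0265 m²/day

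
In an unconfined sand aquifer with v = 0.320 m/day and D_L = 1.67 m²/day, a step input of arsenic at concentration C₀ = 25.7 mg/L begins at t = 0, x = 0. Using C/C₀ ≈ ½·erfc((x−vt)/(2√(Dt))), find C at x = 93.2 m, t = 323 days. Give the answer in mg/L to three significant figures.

For a continuous step input, C/C₀ ≈ ½·erfc((x−vt)/(2√(Dt))).
vt = 0.320 × 323 = 103.36 m and 2√(Dt) = 2√(1.67 × 323) = 46.45 m.
Argument (x−vt)/(2√(Dt)) = (93.2 − 103.36)/46.45 = -0.2187; ½·erfc(-0.2187) = 0.6214.
C = 25.7 × 0.6214 = 16.0 mg/L.

16.0 mg/L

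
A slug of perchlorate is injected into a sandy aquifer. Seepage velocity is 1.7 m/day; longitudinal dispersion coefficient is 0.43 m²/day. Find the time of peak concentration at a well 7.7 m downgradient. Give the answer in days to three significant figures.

For the 1D instantaneous-source solution, setting ∂C/∂t = 0 at fixed x gives v²t² + 2Dt − x² = 0, so t = (√(D² + v²x²) − D)/v².
√(D² + v²x²) = √(0.43² + 1.7² × 7.7²) = 13.10; v² = 2.89.
t = (13.10 − 0.43)/2.89 = 4.38 days (vs. the pure-advection estimate x/v = 4.53 d).

4.38 days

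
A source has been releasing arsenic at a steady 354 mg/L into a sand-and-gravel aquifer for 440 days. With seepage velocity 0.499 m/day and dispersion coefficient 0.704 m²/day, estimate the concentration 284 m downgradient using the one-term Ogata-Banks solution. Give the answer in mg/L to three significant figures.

1.70 mg/L

For a continuous step input, C/C₀ ≈ ½·erfc((x−vt)/(2√(Dt))).
vt = 0.499 × 440 = 219.56 m and 2√(Dt) = 2√(0.704 × 440) = 35.20 m.
Argument (x−vt)/(2√(Dt)) = (284 − 219.56)/35.20 = 1.831; ½·erfc(1.831) = 0.004807.
C = 354 × 0.004807 = 1.70 mg/L.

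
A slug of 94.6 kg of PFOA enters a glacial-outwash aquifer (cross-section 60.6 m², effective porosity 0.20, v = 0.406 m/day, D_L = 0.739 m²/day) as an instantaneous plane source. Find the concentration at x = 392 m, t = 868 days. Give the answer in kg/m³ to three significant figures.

For an instantaneous plane source, C(x,t) = M/(n_e·A·√(4πDt)) · exp(−(x−vt)²/(4Dt)), with n_e·A the pore (flow) area.
Plume center vt = 0.406 × 868 = 352.408 m, so the well at 392 m is 39.592 m downgradient of the peak.
√(4πDt) = 89.78 m, giving peak height M/(n_e·A·√(4πDt)) = 94.6/(0.20 × 60.6 × 89.78) = 0.08694 kg/m³.
(x−vt)²/(4Dt) = (39.592)²/(4 × 0.739 × 868) = 0.6109; exp(−0.6109) = 0.5429.
C = 0.08694 × 0.5429 = 0.0472 kg/m³.

0.0472 kg/m³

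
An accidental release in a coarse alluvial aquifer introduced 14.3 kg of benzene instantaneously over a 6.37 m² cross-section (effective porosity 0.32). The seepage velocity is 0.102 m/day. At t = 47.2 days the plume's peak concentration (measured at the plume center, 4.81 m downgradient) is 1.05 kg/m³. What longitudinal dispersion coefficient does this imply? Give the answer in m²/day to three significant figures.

0.0753 m²/day

At the plume center C_max = M/(n_e·A·√(4πDt)), so D = M²/(4πt·(n_e·A·C_max)²).
n_e·A·C_max = 0.32 × 6.37 × 1.05 = 2.140 kg/m.
D = 14.3²/(4π × 47.2 × 2.140²) = 0.0753 m²/day.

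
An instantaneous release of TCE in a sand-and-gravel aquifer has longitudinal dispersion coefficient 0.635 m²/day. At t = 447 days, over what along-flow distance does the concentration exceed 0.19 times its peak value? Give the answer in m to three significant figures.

86.8 m

The plume is Gaussian with σ = √(2Dt) = √(2 × 0.635 × 447) = 23.83 m.
C/C_peak = exp(−Δx²/(2σ²)) = 0.19 ⇒ Δx = σ·√(−2 ln 0.19) = 23.83 × 1.822 = 43.42 m.
Width = 2Δx = 86.8 m.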